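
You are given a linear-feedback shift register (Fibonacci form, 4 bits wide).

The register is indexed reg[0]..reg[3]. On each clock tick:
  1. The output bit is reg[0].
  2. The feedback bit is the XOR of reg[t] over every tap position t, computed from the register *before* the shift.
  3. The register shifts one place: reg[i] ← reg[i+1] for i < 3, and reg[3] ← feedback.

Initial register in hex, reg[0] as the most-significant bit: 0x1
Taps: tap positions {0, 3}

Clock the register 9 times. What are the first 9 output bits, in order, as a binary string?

000111101

tick  register→output (feedback)
  0  0001→0 (1)
  1  0011→0 (1)
  2  0111→0 (1)
  3  1111→1 (0)
  4  1110→1 (1)
  5  1101→1 (0)
  6  1010→1 (1)
  7  0101→0 (1)
  8  1011→1 (0)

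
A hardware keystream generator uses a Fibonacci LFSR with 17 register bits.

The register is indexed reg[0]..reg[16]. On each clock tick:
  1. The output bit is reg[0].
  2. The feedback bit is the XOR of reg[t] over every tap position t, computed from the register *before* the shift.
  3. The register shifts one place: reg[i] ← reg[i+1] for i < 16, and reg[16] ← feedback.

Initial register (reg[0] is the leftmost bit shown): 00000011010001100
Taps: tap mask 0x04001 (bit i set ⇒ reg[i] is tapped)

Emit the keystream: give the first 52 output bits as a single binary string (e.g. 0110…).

tick  register→output (feedback)
  0  00000011010001100→0 (1)
  1  00000110100011001→0 (0)
  2  00001101000110010→0 (0)
  3  00011010001100100→0 (1)
  4  00110100011001001→0 (0)
  5  01101000110010010→0 (0)
  6  11010001100100100→1 (0)
  7  10100011001001000→1 (1)
  8  01000110010010001→0 (0)
  9  10001100100100010→1 (1)
 10  00011001001000101→0 (1)
 11  00110010010001011→0 (0)
 12  01100100100010110→0 (1)
 13  11001001000101101→1 (0)
 14  10010010001011010→1 (1)
 15  00100100010110101→0 (1)
 16  01001000101101011→0 (0)
 17  10010001011010110→1 (0)
 18  00100010110101100→0 (1)
 19  01000101101011001→0 (0)
 20  10001011010110010→1 (1)
 21  00010110101100101→0 (1)
 22  00101101011001011→0 (0)
 23  01011010110010110→0 (1)
 24  10110101100101101→1 (0)
 25  01101011001011010→0 (0)
 26  11010110010110100→1 (0)
 27  10101100101101000→1 (1)
 28  01011001011010001→0 (0)
 29  10110010110100010→1 (1)
 30  01100101101000101→0 (1)
 31  11001011010001011→1 (1)
 32  10010110100010111→1 (0)
 33  00101101000101110→0 (1)
 34  01011010001011101→0 (1)
 35  10110100010111011→1 (1)
 36  01101000101110111→0 (1)
 37  11010001011101111→1 (0)
 38  10100010111011110→1 (0)
 39  01000101110111100→0 (1)
 40  10001011101111001→1 (1)
 41  00010111011110011→0 (0)
 42  00101110111100110→0 (1)
 43  01011101111001101→0 (1)
 44  10111011110011011→1 (1)
 45  01110111100110111→0 (1)
 46  11101111001101111→1 (0)
 47  11011110011011110→1 (0)
 48  10111100110111100→1 (0)
 49  01111001101111000→0 (0)
 50  11110011011110000→1 (1)
 51  11100110111100001→1 (1)

0000001101000110010010001011010110010110100010111011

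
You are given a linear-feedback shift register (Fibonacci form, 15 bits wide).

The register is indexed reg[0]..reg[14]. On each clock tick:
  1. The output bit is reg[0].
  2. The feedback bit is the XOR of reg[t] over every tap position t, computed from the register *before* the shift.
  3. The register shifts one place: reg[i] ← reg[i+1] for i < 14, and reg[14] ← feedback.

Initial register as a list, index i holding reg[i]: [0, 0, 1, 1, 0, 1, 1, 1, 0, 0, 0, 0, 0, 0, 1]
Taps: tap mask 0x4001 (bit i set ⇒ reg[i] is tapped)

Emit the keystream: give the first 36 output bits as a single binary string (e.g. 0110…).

step | reg (before) | out | fb
   0 | 001101110000001 | 0 | 1
   1 | 011011100000011 | 0 | 1
   2 | 110111000000111 | 1 | 0
   3 | 101110000001110 | 1 | 1
   4 | 011100000011101 | 0 | 1
   5 | 111000000111011 | 1 | 0
   6 | 110000001110110 | 1 | 1
   7 | 100000011101101 | 1 | 0
   8 | 000000111011010 | 0 | 0
   9 | 000001110110100 | 0 | 0
  10 | 000011101101000 | 0 | 0
  11 | 000111011010000 | 0 | 0
  12 | 001110110100000 | 0 | 0
  13 | 011101101000000 | 0 | 0
  14 | 111011010000000 | 1 | 1
  15 | 110110100000001 | 1 | 0
  16 | 101101000000010 | 1 | 1
  17 | 011010000000101 | 0 | 1
  18 | 110100000001011 | 1 | 0
  19 | 101000000010110 | 1 | 1
  20 | 010000000101101 | 0 | 1
  21 | 100000001011011 | 1 | 0
  22 | 000000010110110 | 0 | 0
  23 | 000000101101100 | 0 | 0
  24 | 000001011011000 | 0 | 0
  25 | 000010110110000 | 0 | 0
  26 | 000101101100000 | 0 | 0
  27 | 001011011000000 | 0 | 0
  28 | 010110110000000 | 0 | 0
  29 | 101101100000000 | 1 | 1
  30 | 011011000000001 | 0 | 1
  31 | 110110000000011 | 1 | 0
  32 | 101100000000110 | 1 | 1
  33 | 011000000001101 | 0 | 1
  34 | 110000000011011 | 1 | 0
  35 | 100000000110110 | 1 | 1

001101110000001110110100000001011011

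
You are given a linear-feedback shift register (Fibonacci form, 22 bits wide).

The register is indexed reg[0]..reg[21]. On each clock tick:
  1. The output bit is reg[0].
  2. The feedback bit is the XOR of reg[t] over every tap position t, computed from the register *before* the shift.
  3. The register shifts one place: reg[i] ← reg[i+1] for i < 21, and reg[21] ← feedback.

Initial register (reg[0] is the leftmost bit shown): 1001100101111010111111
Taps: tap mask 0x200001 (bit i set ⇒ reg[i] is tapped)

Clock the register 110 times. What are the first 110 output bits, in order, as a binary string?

10011001011110101111110001000110101100101010000111101100100011001111101011011100001000101011001001011111000011

step | reg (before) | out | fb
   0 | 1001100101111010111111 | 1 | 0
   1 | 0011001011110101111110 | 0 | 0
   2 | 0110010111101011111100 | 0 | 0
   3 | 1100101111010111111000 | 1 | 1
   4 | 1001011110101111110001 | 1 | 0
   5 | 0010111101011111100010 | 0 | 0
   6 | 0101111010111111000100 | 0 | 0
   7 | 1011110101111110001000 | 1 | 1
   8 | 0111101011111100010001 | 0 | 1
   9 | 1111010111111000100011 | 1 | 0
  10 | 1110101111110001000110 | 1 | 1
  11 | 1101011111100010001101 | 1 | 0
  12 | 1010111111000100011010 | 1 | 1
  13 | 0101111110001000110101 | 0 | 1
  14 | 1011111100010001101011 | 1 | 0
  15 | 0111111000100011010110 | 0 | 0
  16 | 1111110001000110101100 | 1 | 1
  17 | 1111100010001101011001 | 1 | 0
  18 | 1111000100011010110010 | 1 | 1
  19 | 1110001000110101100101 | 1 | 0
  20 | 1100010001101011001010 | 1 | 1
  21 | 1000100011010110010101 | 1 | 0
  22 | 0001000110101100101010 | 0 | 0
  23 | 0010001101011001010100 | 0 | 0
  24 | 0100011010110010101000 | 0 | 0
  25 | 1000110101100101010000 | 1 | 1
  26 | 0001101011001010100001 | 0 | 1
  27 | 0011010110010101000011 | 0 | 1
  28 | 0110101100101010000111 | 0 | 1
  29 | 1101011001010100001111 | 1 | 0
  30 | 1010110010101000011110 | 1 | 1
  31 | 0101100101010000111101 | 0 | 1
  32 | 1011001010100001111011 | 1 | 0
  33 | 0110010101000011110110 | 0 | 0
  34 | 1100101010000111101100 | 1 | 1
  35 | 1001010100001111011001 | 1 | 0
  36 | 0010101000011110110010 | 0 | 0
  37 | 0101010000111101100100 | 0 | 0
  38 | 1010100001111011001000 | 1 | 1
  39 | 0101000011110110010001 | 0 | 1
  40 | 1010000111101100100011 | 1 | 0
  41 | 0100001111011001000110 | 0 | 0
  42 | 1000011110110010001100 | 1 | 1
  43 | 0000111101100100011001 | 0 | 1
  44 | 0001111011001000110011 | 0 | 1
  45 | 0011110110010001100111 | 0 | 1
  46 | 0111101100100011001111 | 0 | 1
  47 | 1111011001000110011111 | 1 | 0
  48 | 1110110010001100111110 | 1 | 1
  49 | 1101100100011001111101 | 1 | 0
  50 | 1011001000110011111010 | 1 | 1
  51 | 0110010001100111110101 | 0 | 1
  52 | 1100100011001111101011 | 1 | 0
  53 | 1001000110011111010110 | 1 | 1
  54 | 0010001100111110101101 | 0 | 1
  55 | 0100011001111101011011 | 0 | 1
  56 | 1000110011111010110111 | 1 | 0
  57 | 0001100111110101101110 | 0 | 0
  58 | 0011001111101011011100 | 0 | 0
  59 | 0110011111010110111000 | 0 | 0
  60 | 1100111110101101110000 | 1 | 1
  61 | 1001111101011011100001 | 1 | 0
  62 | 0011111010110111000010 | 0 | 0
  63 | 0111110101101110000100 | 0 | 0
  64 | 1111101011011100001000 | 1 | 1
  65 | 1111010110111000010001 | 1 | 0
  66 | 1110101101110000100010 | 1 | 1
  67 | 1101011011100001000101 | 1 | 0
  68 | 1010110111000010001010 | 1 | 1
  69 | 0101101110000100010101 | 0 | 1
  70 | 1011011100001000101011 | 1 | 0
  71 | 0110111000010001010110 | 0 | 0
  72 | 1101110000100010101100 | 1 | 1
  73 | 1011100001000101011001 | 1 | 0
  74 | 0111000010001010110010 | 0 | 0
  75 | 1110000100010101100100 | 1 | 1
  76 | 1100001000101011001001 | 1 | 0
  77 | 1000010001010110010010 | 1 | 1
  78 | 0000100010101100100101 | 0 | 1
  79 | 0001000101011001001011 | 0 | 1
  80 | 0010001010110010010111 | 0 | 1
  81 | 0100010101100100101111 | 0 | 1
  82 | 1000101011001001011111 | 1 | 0
  83 | 0001010110010010111110 | 0 | 0
  84 | 0010101100100101111100 | 0 | 0
  85 | 0101011001001011111000 | 0 | 0
  86 | 1010110010010111110000 | 1 | 1
  87 | 0101100100101111100001 | 0 | 1
  88 | 1011001001011111000011 | 1 | 0
  89 | 0110010010111110000110 | 0 | 0
  90 | 1100100101111100001100 | 1 | 1
  91 | 1001001011111000011001 | 1 | 0
  92 | 0010010111110000110010 | 0 | 0
  93 | 0100101111100001100100 | 0 | 0
  94 | 1001011111000011001000 | 1 | 1
  95 | 0010111110000110010001 | 0 | 1
  96 | 0101111100001100100011 | 0 | 1
  97 | 1011111000011001000111 | 1 | 0
  98 | 0111110000110010001110 | 0 | 0
  99 | 1111100001100100011100 | 1 | 1
 100 | 1111000011001000111001 | 1 | 0
 101 | 1110000110010001110010 | 1 | 1
 102 | 1100001100100011100101 | 1 | 0
 103 | 1000011001000111001010 | 1 | 1
 104 | 0000110010001110010101 | 0 | 1
 105 | 0001100100011100101011 | 0 | 1
 106 | 0011001000111001010111 | 0 | 1
 107 | 0110010001110010101111 | 0 | 1
 108 | 1100100011100101011111 | 1 | 0
 109 | 1001000111001010111110 | 1 | 1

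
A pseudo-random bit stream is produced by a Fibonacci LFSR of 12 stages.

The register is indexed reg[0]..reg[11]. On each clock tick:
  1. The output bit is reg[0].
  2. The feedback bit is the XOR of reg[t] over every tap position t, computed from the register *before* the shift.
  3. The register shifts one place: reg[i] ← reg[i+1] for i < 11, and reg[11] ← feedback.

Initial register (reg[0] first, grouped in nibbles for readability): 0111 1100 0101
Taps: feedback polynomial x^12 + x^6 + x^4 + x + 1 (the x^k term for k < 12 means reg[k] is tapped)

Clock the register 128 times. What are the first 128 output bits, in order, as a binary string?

k : reg_k → out_k, fb_k
0: 011111000101 → 0, fb=0
1: 111110001010 → 1, fb=1
2: 111100010101 → 1, fb=0
3: 111000101010 → 1, fb=1
4: 110001010101 → 1, fb=0
5: 100010101010 → 1, fb=1
6: 000101010101 → 0, fb=0
7: 001010101010 → 0, fb=0
8: 010101010100 → 0, fb=1
9: 101010101001 → 1, fb=1
10: 010101010011 → 0, fb=1
11: 101010100111 → 1, fb=1
12: 010101001111 → 0, fb=1
13: 101010011111 → 1, fb=0
14: 010100111110 → 0, fb=0
15: 101001111100 → 1, fb=0
16: 010011111000 → 0, fb=1
17: 100111110001 → 1, fb=1
18: 001111100011 → 0, fb=0
19: 011111000110 → 0, fb=0
20: 111110001100 → 1, fb=1
21: 111100011001 → 1, fb=0
22: 111000110010 → 1, fb=1
23: 110001100101 → 1, fb=1
24: 100011001011 → 1, fb=0
25: 000110010110 → 0, fb=1
26: 001100101101 → 0, fb=1
27: 011001011011 → 0, fb=1
28: 110010110111 → 1, fb=0
29: 100101101110 → 1, fb=0
30: 001011011100 → 0, fb=1
31: 010110111001 → 0, fb=1
32: 101101110011 → 1, fb=0
33: 011011100110 → 0, fb=1
34: 110111001101 → 1, fb=1
35: 101110011011 → 1, fb=0
36: 011100110110 → 0, fb=0
37: 111001101100 → 1, fb=1
38: 110011011001 → 1, fb=1
39: 100110110011 → 1, fb=1
40: 001101100111 → 0, fb=1
41: 011011001111 → 0, fb=0
42: 110110011110 → 1, fb=1
43: 101100111101 → 1, fb=0
44: 011001111010 → 0, fb=0
45: 110011110100 → 1, fb=0
46: 100111101000 → 1, fb=1
47: 001111010001 → 0, fb=1
48: 011110100011 → 0, fb=1
49: 111101000111 → 1, fb=0
50: 111010001110 → 1, fb=1
51: 110100011101 → 1, fb=0
52: 101000111010 → 1, fb=0
53: 010001110100 → 0, fb=0
54: 100011101000 → 1, fb=1
55: 000111010001 → 0, fb=1
56: 001110100011 → 0, fb=0
57: 011101000110 → 0, fb=1
58: 111010001101 → 1, fb=1
59: 110100011011 → 1, fb=0
60: 101000110110 → 1, fb=0
61: 010001101100 → 0, fb=0
62: 100011011000 → 1, fb=0
63: 000110110000 → 0, fb=0
64: 001101100000 → 0, fb=1
65: 011011000001 → 0, fb=0
66: 110110000010 → 1, fb=1
67: 101100000101 → 1, fb=1
68: 011000001011 → 0, fb=1
69: 110000010111 → 1, fb=0
70: 100000101110 → 1, fb=0
71: 000001011100 → 0, fb=0
72: 000010111000 → 0, fb=0
73: 000101110000 → 0, fb=1
74: 001011100001 → 0, fb=0
75: 010111000010 → 0, fb=0
76: 101110000100 → 1, fb=0
77: 011100001000 → 0, fb=1
78: 111000010001 → 1, fb=0
79: 110000100010 → 1, fb=1
80: 100001000101 → 1, fb=1
81: 000010001011 → 0, fb=1
82: 000100010111 → 0, fb=0
83: 001000101110 → 0, fb=1
84: 010001011101 → 0, fb=1
85: 100010111011 → 1, fb=1
86: 000101110111 → 0, fb=1
87: 001011101111 → 0, fb=0
88: 010111011110 → 0, fb=0
89: 101110111100 → 1, fb=1
90: 011101111001 → 0, fb=0
91: 111011110010 → 1, fb=0
92: 110111100100 → 1, fb=0
93: 101111001000 → 1, fb=0
94: 011110010000 → 0, fb=0
95: 111100100000 → 1, fb=1
96: 111001000001 → 1, fb=0
97: 110010000010 → 1, fb=1
98: 100100000101 → 1, fb=1
99: 001000001011 → 0, fb=0
100: 010000010110 → 0, fb=1
101: 100000101101 → 1, fb=0
102: 000001011010 → 0, fb=0
103: 000010110100 → 0, fb=0
104: 000101101000 → 0, fb=1
105: 001011010001 → 0, fb=1
106: 010110100011 → 0, fb=1
107: 101101000111 → 1, fb=1
108: 011010001111 → 0, fb=0
109: 110100011110 → 1, fb=0
110: 101000111100 → 1, fb=0
111: 010001111000 → 0, fb=0
112: 100011110000 → 1, fb=1
113: 000111100001 → 0, fb=0
114: 001111000010 → 0, fb=1
115: 011110000101 → 0, fb=0
116: 111100001010 → 1, fb=0
117: 111000010100 → 1, fb=0
118: 110000101000 → 1, fb=1
119: 100001010001 → 1, fb=1
120: 000010100011 → 0, fb=0
121: 000101000110 → 0, fb=0
122: 001010001100 → 0, fb=1
123: 010100011001 → 0, fb=1
124: 101000110011 → 1, fb=0
125: 010001100110 → 0, fb=0
126: 100011001100 → 1, fb=0
127: 000110011000 → 0, fb=1

01111100010101010100111110001100101101110011011001111010001110100011011000001011100001000101110111100100000101101000111100001010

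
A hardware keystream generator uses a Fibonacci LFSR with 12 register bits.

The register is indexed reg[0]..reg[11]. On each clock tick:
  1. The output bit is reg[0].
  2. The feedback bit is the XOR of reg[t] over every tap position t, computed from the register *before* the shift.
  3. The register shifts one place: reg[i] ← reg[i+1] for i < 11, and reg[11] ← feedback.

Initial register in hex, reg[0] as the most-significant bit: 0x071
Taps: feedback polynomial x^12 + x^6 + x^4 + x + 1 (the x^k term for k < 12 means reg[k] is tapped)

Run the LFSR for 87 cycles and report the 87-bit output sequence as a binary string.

000001110001101111100110101111101111100100101101001011101110001001011001010100101010011

k : reg_k → out_k, fb_k
0: 000001110001 → 0, fb=1
1: 000011100011 → 0, fb=0
2: 000111000110 → 0, fb=1
3: 001110001101 → 0, fb=1
4: 011100011011 → 0, fb=1
5: 111000110111 → 1, fb=1
6: 110001101111 → 1, fb=1
7: 100011011111 → 1, fb=0
8: 000110111110 → 0, fb=0
9: 001101111100 → 0, fb=1
10: 011011111001 → 0, fb=1
11: 110111110011 → 1, fb=0
12: 101111100110 → 1, fb=1
13: 011111001101 → 0, fb=0
14: 111110011010 → 1, fb=1
15: 111100110101 → 1, fb=1
16: 111001101011 → 1, fb=1
17: 110011010111 → 1, fb=1
18: 100110101111 → 1, fb=1
19: 001101011111 → 0, fb=0
20: 011010111110 → 0, fb=1
21: 110101111101 → 1, fb=1
22: 101011111011 → 1, fb=1
23: 010111110111 → 0, fb=1
24: 101111101111 → 1, fb=1
25: 011111011111 → 0, fb=0
26: 111110111110 → 1, fb=0
27: 111101111100 → 1, fb=1
28: 111011111001 → 1, fb=0
29: 110111110010 → 1, fb=0
30: 101111100100 → 1, fb=1
31: 011111001001 → 0, fb=0
32: 111110010010 → 1, fb=1
33: 111100100101 → 1, fb=1
34: 111001001011 → 1, fb=0
35: 110010010110 → 1, fb=1
36: 100100101101 → 1, fb=0
37: 001001011010 → 0, fb=0
38: 010010110100 → 0, fb=1
39: 100101101001 → 1, fb=0
40: 001011010010 → 0, fb=1
41: 010110100101 → 0, fb=1
42: 101101001011 → 1, fb=1
43: 011010010111 → 0, fb=0
44: 110100101110 → 1, fb=1
45: 101001011101 → 1, fb=1
46: 010010111011 → 0, fb=1
47: 100101110111 → 1, fb=0
48: 001011101110 → 0, fb=0
49: 010111011100 → 0, fb=0
50: 101110111000 → 1, fb=1
51: 011101110001 → 0, fb=0
52: 111011100010 → 1, fb=0
53: 110111000100 → 1, fb=1
54: 101110001001 → 1, fb=0
55: 011100010010 → 0, fb=1
56: 111000100101 → 1, fb=1
57: 110001001011 → 1, fb=0
58: 100010010110 → 1, fb=0
59: 000100101100 → 0, fb=1
60: 001001011001 → 0, fb=0
61: 010010110010 → 0, fb=1
62: 100101100101 → 1, fb=0
63: 001011001010 → 0, fb=1
64: 010110010101 → 0, fb=0
65: 101100101010 → 1, fb=0
66: 011001010100 → 0, fb=1
67: 110010101001 → 1, fb=0
68: 100101010010 → 1, fb=1
69: 001010100101 → 0, fb=0
70: 010101001010 → 0, fb=1
71: 101010010101 → 1, fb=0
72: 010100101010 → 0, fb=0
73: 101001010100 → 1, fb=1
74: 010010101001 → 0, fb=1
75: 100101010011 → 1, fb=1
76: 001010100111 → 0, fb=0
77: 010101001110 → 0, fb=1
78: 101010011101 → 1, fb=0
79: 010100111010 → 0, fb=0
80: 101001110100 → 1, fb=0
81: 010011101000 → 0, fb=1
82: 100111010001 → 1, fb=0
83: 001110100010 → 0, fb=0
84: 011101000100 → 0, fb=1
85: 111010001001 → 1, fb=1
86: 110100010011 → 1, fb=0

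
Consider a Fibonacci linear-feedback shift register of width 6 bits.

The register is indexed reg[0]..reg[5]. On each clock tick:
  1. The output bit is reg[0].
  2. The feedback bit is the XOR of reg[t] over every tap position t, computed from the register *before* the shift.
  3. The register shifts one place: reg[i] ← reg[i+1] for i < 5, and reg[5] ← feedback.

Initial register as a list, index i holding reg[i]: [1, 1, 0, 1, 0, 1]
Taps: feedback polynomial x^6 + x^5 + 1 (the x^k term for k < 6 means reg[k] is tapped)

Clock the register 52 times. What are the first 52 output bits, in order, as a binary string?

k : reg_k → out_k, fb_k
0: 110101 → 1, fb=0
1: 101010 → 1, fb=1
2: 010101 → 0, fb=1
3: 101011 → 1, fb=0
4: 010110 → 0, fb=0
5: 101100 → 1, fb=1
6: 011001 → 0, fb=1
7: 110011 → 1, fb=0
8: 100110 → 1, fb=1
9: 001101 → 0, fb=1
10: 011011 → 0, fb=1
11: 110111 → 1, fb=0
12: 101110 → 1, fb=1
13: 011101 → 0, fb=1
14: 111011 → 1, fb=0
15: 110110 → 1, fb=1
16: 101101 → 1, fb=0
17: 011010 → 0, fb=0
18: 110100 → 1, fb=1
19: 101001 → 1, fb=0
20: 010010 → 0, fb=0
21: 100100 → 1, fb=1
22: 001001 → 0, fb=1
23: 010011 → 0, fb=1
24: 100111 → 1, fb=0
25: 001110 → 0, fb=0
26: 011100 → 0, fb=0
27: 111000 → 1, fb=1
28: 110001 → 1, fb=0
29: 100010 → 1, fb=1
30: 000101 → 0, fb=1
31: 001011 → 0, fb=1
32: 010111 → 0, fb=1
33: 101111 → 1, fb=0
34: 011110 → 0, fb=0
35: 111100 → 1, fb=1
36: 111001 → 1, fb=0
37: 110010 → 1, fb=1
38: 100101 → 1, fb=0
39: 001010 → 0, fb=0
40: 010100 → 0, fb=0
41: 101000 → 1, fb=1
42: 010001 → 0, fb=1
43: 100011 → 1, fb=0
44: 000110 → 0, fb=0
45: 001100 → 0, fb=0
46: 011000 → 0, fb=0
47: 110000 → 1, fb=1
48: 100001 → 1, fb=0
49: 000010 → 0, fb=0
50: 000100 → 0, fb=0
51: 001000 → 0, fb=0

1101010110011011101101001001110001011110010100011000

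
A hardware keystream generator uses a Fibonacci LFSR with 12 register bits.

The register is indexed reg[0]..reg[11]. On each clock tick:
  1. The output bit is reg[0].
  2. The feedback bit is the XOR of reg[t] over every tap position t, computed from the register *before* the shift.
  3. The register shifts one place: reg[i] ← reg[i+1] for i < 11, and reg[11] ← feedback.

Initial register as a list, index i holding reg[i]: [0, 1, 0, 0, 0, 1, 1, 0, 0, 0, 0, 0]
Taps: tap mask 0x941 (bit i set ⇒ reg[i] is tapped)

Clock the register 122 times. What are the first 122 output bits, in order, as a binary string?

step | reg (before) | out | fb
   0 | 010001100000 | 0 | 1
   1 | 100011000001 | 1 | 0
   2 | 000110000010 | 0 | 0
   3 | 001100000100 | 0 | 0
   4 | 011000001000 | 0 | 1
   5 | 110000010001 | 1 | 0
   6 | 100000100010 | 1 | 0
   7 | 000001000100 | 0 | 0
   8 | 000010001000 | 0 | 1
   9 | 000100010001 | 0 | 1
  10 | 001000100011 | 0 | 0
  11 | 010001000110 | 0 | 0
  12 | 100010001100 | 1 | 0
  13 | 000100011000 | 0 | 1
  14 | 001000110001 | 0 | 0
  15 | 010001100010 | 0 | 1
  16 | 100011000101 | 1 | 0
  17 | 000110001010 | 0 | 1
  18 | 001100010101 | 0 | 1
  19 | 011000101011 | 0 | 1
  20 | 110001010111 | 1 | 0
  21 | 100010101110 | 1 | 1
  22 | 000101011101 | 0 | 0
  23 | 001010111010 | 0 | 0
  24 | 010101110100 | 0 | 1
  25 | 101011101001 | 1 | 0
  26 | 010111010010 | 0 | 0
  27 | 101110100100 | 1 | 0
  28 | 011101001000 | 0 | 1
  29 | 111010010001 | 1 | 0
  30 | 110100100010 | 1 | 0
  31 | 101001000100 | 1 | 1
  32 | 010010001001 | 0 | 0
  33 | 100100010010 | 1 | 1
  34 | 001000100101 | 0 | 0
  35 | 010001001010 | 0 | 1
  36 | 100010010101 | 1 | 0
  37 | 000100101010 | 0 | 0
  38 | 001001010100 | 0 | 0
  39 | 010010101000 | 0 | 0
  40 | 100101010000 | 1 | 1
  41 | 001010100001 | 0 | 0
  42 | 010101000010 | 0 | 0
  43 | 101010000100 | 1 | 1
  44 | 010100001001 | 0 | 0
  45 | 101000010010 | 1 | 1
  46 | 010000100101 | 0 | 0
  47 | 100001001010 | 1 | 0
  48 | 000010010100 | 0 | 0
  49 | 000100101000 | 0 | 0
  50 | 001001010000 | 0 | 0
  51 | 010010100000 | 0 | 1
  52 | 100101000001 | 1 | 0
  53 | 001010000010 | 0 | 0
  54 | 010100000100 | 0 | 0
  55 | 101000001000 | 1 | 0
  56 | 010000010000 | 0 | 0
  57 | 100000100000 | 1 | 0
  58 | 000001000000 | 0 | 0
  59 | 000010000000 | 0 | 0
  60 | 000100000000 | 0 | 0
  61 | 001000000000 | 0 | 0
  62 | 010000000000 | 0 | 0
  63 | 100000000000 | 1 | 1
  64 | 000000000001 | 0 | 1
  65 | 000000000011 | 0 | 1
  66 | 000000000111 | 0 | 1
  67 | 000000001111 | 0 | 0
  68 | 000000011110 | 0 | 1
  69 | 000000111101 | 0 | 1
  70 | 000001111011 | 0 | 1
  71 | 000011110111 | 0 | 0
  72 | 000111101110 | 0 | 0
  73 | 001111011100 | 0 | 1
  74 | 011110111001 | 0 | 1
  75 | 111101110011 | 1 | 1
  76 | 111011100111 | 1 | 1
  77 | 110111001111 | 1 | 1
  78 | 101110011111 | 1 | 1
  79 | 011100111111 | 0 | 1
  80 | 111001111111 | 1 | 0
  81 | 110011111110 | 1 | 1
  82 | 100111111101 | 1 | 0
  83 | 001111111010 | 0 | 0
  84 | 011111110100 | 0 | 1
  85 | 111111101001 | 1 | 0
  86 | 111111010010 | 1 | 1
  87 | 111110100101 | 1 | 1
  88 | 111101001011 | 1 | 1
  89 | 111010010111 | 1 | 0
  90 | 110100101110 | 1 | 1
  91 | 101001011101 | 1 | 1
  92 | 010010111011 | 0 | 1
  93 | 100101110111 | 1 | 1
  94 | 001011101111 | 0 | 1
  95 | 010111011111 | 0 | 0
  96 | 101110111110 | 1 | 1
  97 | 011101111101 | 0 | 1
  98 | 111011111011 | 1 | 0
  99 | 110111110110 | 1 | 0
 100 | 101111101100 | 1 | 1
 101 | 011111011001 | 0 | 0
 102 | 111110110010 | 1 | 0
 103 | 111101100100 | 1 | 0
 104 | 111011001000 | 1 | 0
 105 | 110110010000 | 1 | 1
 106 | 101100100001 | 1 | 1
 107 | 011001000011 | 0 | 1
 108 | 110010000111 | 1 | 0
 109 | 100100001110 | 1 | 0
 110 | 001000011100 | 0 | 1
 111 | 010000111001 | 0 | 1
 112 | 100001110011 | 1 | 1
 113 | 000011100111 | 0 | 0
 114 | 000111001110 | 0 | 1
 115 | 001110011101 | 0 | 0
 116 | 011100111010 | 0 | 0
 117 | 111001110100 | 1 | 0
 118 | 110011101000 | 1 | 1
 119 | 100111010001 | 1 | 0
 120 | 001110100010 | 0 | 1
 121 | 011101000101 | 0 | 1

01000110000010001000110001010111010010001001010100001001010000010000000000011110111001111111010010111011111011001000011100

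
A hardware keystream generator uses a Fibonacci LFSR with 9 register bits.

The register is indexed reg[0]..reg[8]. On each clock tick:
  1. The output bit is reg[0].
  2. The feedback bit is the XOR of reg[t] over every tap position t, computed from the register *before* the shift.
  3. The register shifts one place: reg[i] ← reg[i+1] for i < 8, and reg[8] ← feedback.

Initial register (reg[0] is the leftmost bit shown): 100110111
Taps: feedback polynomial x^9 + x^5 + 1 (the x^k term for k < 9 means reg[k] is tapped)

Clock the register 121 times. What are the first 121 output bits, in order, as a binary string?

k : reg_k → out_k, fb_k
0: 100110111 → 1, fb=1
1: 001101111 → 0, fb=1
2: 011011111 → 0, fb=1
3: 110111111 → 1, fb=0
4: 101111110 → 1, fb=0
5: 011111100 → 0, fb=1
6: 111111001 → 1, fb=0
7: 111110010 → 1, fb=1
8: 111100101 → 1, fb=1
9: 111001011 → 1, fb=0
10: 110010110 → 1, fb=1
11: 100101101 → 1, fb=0
12: 001011010 → 0, fb=1
13: 010110101 → 0, fb=0
14: 101101010 → 1, fb=0
15: 011010100 → 0, fb=0
16: 110101000 → 1, fb=0
17: 101010000 → 1, fb=1
18: 010100001 → 0, fb=0
19: 101000010 → 1, fb=1
20: 010000101 → 0, fb=0
21: 100001010 → 1, fb=0
22: 000010100 → 0, fb=0
23: 000101000 → 0, fb=1
24: 001010001 → 0, fb=0
25: 010100010 → 0, fb=0
26: 101000100 → 1, fb=1
27: 010001001 → 0, fb=1
28: 100010011 → 1, fb=1
29: 000100111 → 0, fb=0
30: 001001110 → 0, fb=1
31: 010011101 → 0, fb=1
32: 100111011 → 1, fb=0
33: 001110110 → 0, fb=0
34: 011101100 → 0, fb=1
35: 111011001 → 1, fb=0
36: 110110010 → 1, fb=1
37: 101100101 → 1, fb=1
38: 011001011 → 0, fb=1
39: 110010111 → 1, fb=1
40: 100101111 → 1, fb=0
41: 001011110 → 0, fb=1
42: 010111101 → 0, fb=1
43: 101111011 → 1, fb=0
44: 011110110 → 0, fb=0
45: 111101100 → 1, fb=0
46: 111011000 → 1, fb=0
47: 110110000 → 1, fb=1
48: 101100001 → 1, fb=1
49: 011000011 → 0, fb=0
50: 110000110 → 1, fb=1
51: 100001101 → 1, fb=0
52: 000011010 → 0, fb=1
53: 000110101 → 0, fb=0
54: 001101010 → 0, fb=1
55: 011010101 → 0, fb=0
56: 110101010 → 1, fb=0
57: 101010100 → 1, fb=1
58: 010101001 → 0, fb=1
59: 101010011 → 1, fb=1
60: 010100111 → 0, fb=0
61: 101001110 → 1, fb=0
62: 010011100 → 0, fb=1
63: 100111001 → 1, fb=0
64: 001110010 → 0, fb=0
65: 011100100 → 0, fb=0
66: 111001000 → 1, fb=0
67: 110010000 → 1, fb=1
68: 100100001 → 1, fb=1
69: 001000011 → 0, fb=0
70: 010000110 → 0, fb=0
71: 100001100 → 1, fb=0
72: 000011000 → 0, fb=1
73: 000110001 → 0, fb=0
74: 001100010 → 0, fb=0
75: 011000100 → 0, fb=0
76: 110001000 → 1, fb=0
77: 100010000 → 1, fb=1
78: 000100001 → 0, fb=0
79: 001000010 → 0, fb=0
80: 010000100 → 0, fb=0
81: 100001000 → 1, fb=0
82: 000010000 → 0, fb=0
83: 000100000 → 0, fb=0
84: 001000000 → 0, fb=0
85: 010000000 → 0, fb=0
86: 100000000 → 1, fb=1
87: 000000001 → 0, fb=0
88: 000000010 → 0, fb=0
89: 000000100 → 0, fb=0
90: 000001000 → 0, fb=1
91: 000010001 → 0, fb=0
92: 000100010 → 0, fb=0
93: 001000100 → 0, fb=0
94: 010001000 → 0, fb=1
95: 100010001 → 1, fb=1
96: 000100011 → 0, fb=0
97: 001000110 → 0, fb=0
98: 010001100 → 0, fb=1
99: 100011001 → 1, fb=0
100: 000110010 → 0, fb=0
101: 001100100 → 0, fb=0
102: 011001000 → 0, fb=1
103: 110010001 → 1, fb=1
104: 100100011 → 1, fb=1
105: 001000111 → 0, fb=0
106: 010001110 → 0, fb=1
107: 100011101 → 1, fb=0
108: 000111010 → 0, fb=1
109: 001110101 → 0, fb=0
110: 011101010 → 0, fb=1
111: 111010101 → 1, fb=1
112: 110101011 → 1, fb=0
113: 101010110 → 1, fb=1
114: 010101101 → 0, fb=1
115: 101011011 → 1, fb=0
116: 010110110 → 0, fb=0
117: 101101100 → 1, fb=0
118: 011011000 → 0, fb=1
119: 110110001 → 1, fb=1
120: 101100011 → 1, fb=1

1001101111110010110101000010100010011101100101111011000011010101001110010000110001000010000000010001000110010001110101011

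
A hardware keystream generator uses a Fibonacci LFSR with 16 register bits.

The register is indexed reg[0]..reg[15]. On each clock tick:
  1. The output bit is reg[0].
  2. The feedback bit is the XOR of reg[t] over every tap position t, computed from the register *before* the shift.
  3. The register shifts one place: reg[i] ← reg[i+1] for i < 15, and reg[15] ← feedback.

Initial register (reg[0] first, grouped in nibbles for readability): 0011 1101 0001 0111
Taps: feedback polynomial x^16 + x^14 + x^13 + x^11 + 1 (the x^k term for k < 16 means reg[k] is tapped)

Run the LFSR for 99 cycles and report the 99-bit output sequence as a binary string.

tick  register→output (feedback)
  0  0011110100010111→0 (1)
  1  0111101000101111→0 (0)
  2  1111010001011110→1 (0)
  3  1110100010111100→1 (1)
  4  1101000101111001→1 (0)
  5  1010001011110010→1 (1)
  6  0100010111100101→0 (1)
  7  1000101111001011→1 (0)
  8  0001011110010110→0 (1)
  9  0010111100101101→0 (1)
 10  0101111001011011→0 (0)
 11  1011110010110110→1 (0)
 12  0111100101101100→0 (1)
 13  1111001011011001→1 (0)
 14  1110010110110010→1 (1)
 15  1100101101100101→1 (0)
 16  1001011011001010→1 (0)
 17  0010110110010100→0 (0)
 18  0101101100101000→0 (0)
 19  1011011001010000→1 (0)
 20  0110110010100000→0 (0)
 21  1101100101000000→1 (1)
 22  1011001010000001→1 (1)
 23  0110010100000011→0 (1)
 24  1100101000000111→1 (1)
 25  1001010000001111→1 (1)
 26  0010100000011111→0 (1)
 27  0101000000111111→0 (1)
 28  1010000001111111→1 (0)
 29  0100000011111110→0 (1)
 30  1000000111111101→1 (1)
 31  0000001111111011→0 (0)
 32  0000011111110110→0 (1)
 33  0000111111101101→0 (1)
 34  0001111111011011→0 (0)
 35  0011111110110110→0 (1)
 36  0111111101101101→0 (1)
 37  1111111011011011→1 (1)
 38  1111110110110111→1 (0)
 39  1111101101101110→1 (1)
 40  1111011011011101→1 (1)
 41  1110110110111011→1 (1)
 42  1101101101110111→1 (0)
 43  1011011011101110→1 (1)
 44  0110110111011101→0 (0)
 45  1101101110111010→1 (1)
 46  1011011101110101→1 (1)
 47  0110111011101011→0 (1)
 48  1101110111010111→1 (0)
 49  1011101110101110→1 (1)
 50  0111011101011101→0 (0)
 51  1110111010111010→1 (1)
 52  1101110101110101→1 (1)
 53  1011101011101011→1 (0)
 54  0111010111010110→0 (1)
 55  1110101110101101→1 (0)
 56  1101011101011010→1 (1)
 57  1010111010110101→1 (1)
 58  0101110101101011→0 (1)
 59  1011101011010111→1 (0)
 60  0111010110101110→0 (0)
 61  1110101101011100→1 (1)
 62  1101011010111001→1 (0)
 63  1010110101110010→1 (1)
 64  0101101011100101→0 (1)
 65  1011010111001011→1 (0)
 66  0110101110010110→0 (1)
 67  1101011100101101→1 (0)
 68  1010111001011010→1 (1)
 69  0101110010110101→0 (0)
 70  1011100101101010→1 (0)
 71  0111001011010100→0 (0)
 72  1110010110101000→1 (1)
 73  1100101101010001→1 (0)
 74  1001011010100010→1 (0)
 75  0010110101000100→0 (1)
 76  0101101010001001→0 (0)
 77  1011010100010010→1 (1)
 78  0110101000100101→0 (1)
 79  1101010001001011→1 (0)
 80  1010100010010110→1 (0)
 81  0101000100101100→0 (1)
 82  1010001001011001→1 (0)
 83  0100010010110010→0 (0)
 84  1000100101100100→1 (0)
 85  0001001011001000→0 (0)
 86  0010010110010000→0 (1)
 87  0100101100100001→0 (0)
 88  1001011001000010→1 (0)
 89  0010110010000100→0 (1)
 90  0101100100001001→0 (0)
 91  1011001000010010→1 (1)
 92  0110010000100101→0 (1)
 93  1100100001001011→1 (0)
 94  1001000010010110→1 (0)
 95  0010000100101100→0 (1)
 96  0100001001011001→0 (1)
 97  1000010010110011→1 (1)
 98  0000100101100111→0 (0)

001111010001011110010110110010100000011111110110110111011101011101011010111001011010100010010110010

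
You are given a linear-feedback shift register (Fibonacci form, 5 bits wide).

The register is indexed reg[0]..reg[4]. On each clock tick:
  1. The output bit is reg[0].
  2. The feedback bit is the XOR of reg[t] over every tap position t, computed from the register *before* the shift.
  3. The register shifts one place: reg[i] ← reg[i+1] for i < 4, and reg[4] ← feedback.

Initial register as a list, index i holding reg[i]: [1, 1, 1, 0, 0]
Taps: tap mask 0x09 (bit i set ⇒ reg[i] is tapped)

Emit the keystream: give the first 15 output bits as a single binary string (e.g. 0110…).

111001101001000

tick  register→output (feedback)
  0  11100→1 (1)
  1  11001→1 (1)
  2  10011→1 (0)
  3  00110→0 (1)
  4  01101→0 (0)
  5  11010→1 (0)
  6  10100→1 (1)
  7  01001→0 (0)
  8  10010→1 (0)
  9  00100→0 (0)
 10  01000→0 (0)
 11  10000→1 (1)
 12  00001→0 (0)
 13  00010→0 (1)
 14  00101→0 (0)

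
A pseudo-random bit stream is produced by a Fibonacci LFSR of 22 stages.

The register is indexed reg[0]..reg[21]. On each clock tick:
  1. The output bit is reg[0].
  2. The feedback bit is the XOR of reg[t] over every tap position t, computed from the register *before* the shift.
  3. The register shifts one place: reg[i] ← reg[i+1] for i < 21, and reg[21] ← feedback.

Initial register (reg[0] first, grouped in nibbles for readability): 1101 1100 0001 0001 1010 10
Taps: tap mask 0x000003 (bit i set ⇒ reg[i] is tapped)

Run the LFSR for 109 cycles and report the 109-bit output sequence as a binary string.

1101110000010001101010011001000011001011111010101100010101110000111111010011111001000100000111010000101100110

step | reg (before) | out | fb
   0 | 1101110000010001101010 | 1 | 0
   1 | 1011100000100011010100 | 1 | 1
   2 | 0111000001000110101001 | 0 | 1
   3 | 1110000010001101010011 | 1 | 0
   4 | 1100000100011010100110 | 1 | 0
   5 | 1000001000110101001100 | 1 | 1
   6 | 0000010001101010011001 | 0 | 0
   7 | 0000100011010100110010 | 0 | 0
   8 | 0001000110101001100100 | 0 | 0
   9 | 0010001101010011001000 | 0 | 0
  10 | 0100011010100110010000 | 0 | 1
  11 | 1000110101001100100001 | 1 | 1
  12 | 0001101010011001000011 | 0 | 0
  13 | 0011010100110010000110 | 0 | 0
  14 | 0110101001100100001100 | 0 | 1
  15 | 1101010011001000011001 | 1 | 0
  16 | 1010100110010000110010 | 1 | 1
  17 | 0101001100100001100101 | 0 | 1
  18 | 1010011001000011001011 | 1 | 1
  19 | 0100110010000110010111 | 0 | 1
  20 | 1001100100001100101111 | 1 | 1
  21 | 0011001000011001011111 | 0 | 0
  22 | 0110010000110010111110 | 0 | 1
  23 | 1100100001100101111101 | 1 | 0
  24 | 1001000011001011111010 | 1 | 1
  25 | 0010000110010111110101 | 0 | 0
  26 | 0100001100101111101010 | 0 | 1
  27 | 1000011001011111010101 | 1 | 1
  28 | 0000110010111110101011 | 0 | 0
  29 | 0001100101111101010110 | 0 | 0
  30 | 0011001011111010101100 | 0 | 0
  31 | 0110010111110101011000 | 0 | 1
  32 | 1100101111101010110001 | 1 | 0
  33 | 1001011111010101100010 | 1 | 1
  34 | 0010111110101011000101 | 0 | 0
  35 | 0101111101010110001010 | 0 | 1
  36 | 1011111010101100010101 | 1 | 1
  37 | 0111110101011000101011 | 0 | 1
  38 | 1111101010110001010111 | 1 | 0
  39 | 1111010101100010101110 | 1 | 0
  40 | 1110101011000101011100 | 1 | 0
  41 | 1101010110001010111000 | 1 | 0
  42 | 1010101100010101110000 | 1 | 1
  43 | 0101011000101011100001 | 0 | 1
  44 | 1010110001010111000011 | 1 | 1
  45 | 0101100010101110000111 | 0 | 1
  46 | 1011000101011100001111 | 1 | 1
  47 | 0110001010111000011111 | 0 | 1
  48 | 1100010101110000111111 | 1 | 0
  49 | 1000101011100001111110 | 1 | 1
  50 | 0001010111000011111101 | 0 | 0
  51 | 0010101110000111111010 | 0 | 0
  52 | 0101011100001111110100 | 0 | 1
  53 | 1010111000011111101001 | 1 | 1
  54 | 0101110000111111010011 | 0 | 1
  55 | 1011100001111110100111 | 1 | 1
  56 | 0111000011111101001111 | 0 | 1
  57 | 1110000111111010011111 | 1 | 0
  58 | 1100001111110100111110 | 1 | 0
  59 | 1000011111101001111100 | 1 | 1
  60 | 0000111111010011111001 | 0 | 0
  61 | 0001111110100111110010 | 0 | 0
  62 | 0011111101001111100100 | 0 | 0
  63 | 0111111010011111001000 | 0 | 1
  64 | 1111110100111110010001 | 1 | 0
  65 | 1111101001111100100010 | 1 | 0
  66 | 1111010011111001000100 | 1 | 0
  67 | 1110100111110010001000 | 1 | 0
  68 | 1101001111100100010000 | 1 | 0
  69 | 1010011111001000100000 | 1 | 1
  70 | 0100111110010001000001 | 0 | 1
  71 | 1001111100100010000011 | 1 | 1
  72 | 0011111001000100000111 | 0 | 0
  73 | 0111110010001000001110 | 0 | 1
  74 | 1111100100010000011101 | 1 | 0
  75 | 1111001000100000111010 | 1 | 0
  76 | 1110010001000001110100 | 1 | 0
  77 | 1100100010000011101000 | 1 | 0
  78 | 1001000100000111010000 | 1 | 1
  79 | 0010001000001110100001 | 0 | 0
  80 | 0100010000011101000010 | 0 | 1
  81 | 1000100000111010000101 | 1 | 1
  82 | 0001000001110100001011 | 0 | 0
  83 | 0010000011101000010110 | 0 | 0
  84 | 0100000111010000101100 | 0 | 1
  85 | 1000001110100001011001 | 1 | 1
  86 | 0000011101000010110011 | 0 | 0
  87 | 0000111010000101100110 | 0 | 0
  88 | 0001110100001011001100 | 0 | 0
  89 | 0011101000010110011000 | 0 | 0
  90 | 0111010000101100110000 | 0 | 1
  91 | 1110100001011001100001 | 1 | 0
  92 | 1101000010110011000010 | 1 | 0
  93 | 1010000101100110000100 | 1 | 1
  94 | 0100001011001100001001 | 0 | 1
  95 | 1000010110011000010011 | 1 | 1
  96 | 0000101100110000100111 | 0 | 0
  97 | 0001011001100001001110 | 0 | 0
  98 | 0010110011000010011100 | 0 | 0
  99 | 0101100110000100111000 | 0 | 1
 100 | 1011001100001001110001 | 1 | 1
 101 | 0110011000010011100011 | 0 | 1
 102 | 1100110000100111000111 | 1 | 0
 103 | 1001100001001110001110 | 1 | 1
 104 | 0011000010011100011101 | 0 | 0
 105 | 0110000100111000111010 | 0 | 1
 106 | 1100001001110001110101 | 1 | 0
 107 | 1000010011100011101010 | 1 | 1
 108 | 0000100111000111010101 | 0 | 0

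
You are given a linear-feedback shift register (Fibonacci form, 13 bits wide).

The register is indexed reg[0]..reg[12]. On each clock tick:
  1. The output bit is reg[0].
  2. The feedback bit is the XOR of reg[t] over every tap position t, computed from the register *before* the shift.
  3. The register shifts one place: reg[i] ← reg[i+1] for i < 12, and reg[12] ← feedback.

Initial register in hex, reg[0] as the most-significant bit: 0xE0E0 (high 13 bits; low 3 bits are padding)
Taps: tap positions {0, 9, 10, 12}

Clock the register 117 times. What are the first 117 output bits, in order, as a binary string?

111000001110011011011110000110000101010111000100010000111011010101000001000100011100100111001101110011011111010100010

step | reg (before) | out | fb
   0 | 1110000011100 | 1 | 1
   1 | 1100000111001 | 1 | 1
   2 | 1000001110011 | 1 | 0
   3 | 0000011100110 | 0 | 1
   4 | 0000111001101 | 0 | 1
   5 | 0001110011011 | 0 | 0
   6 | 0011100110110 | 0 | 1
   7 | 0111001101101 | 0 | 1
   8 | 1110011011011 | 1 | 1
   9 | 1100110110111 | 1 | 1
  10 | 1001101101111 | 1 | 0
  11 | 0011011011110 | 0 | 0
  12 | 0110110111100 | 0 | 0
  13 | 1101101111000 | 1 | 0
  14 | 1011011110000 | 1 | 1
  15 | 0110111100001 | 0 | 1
  16 | 1101111000011 | 1 | 0
  17 | 1011110000110 | 1 | 0
  18 | 0111100001100 | 0 | 0
  19 | 1111000011000 | 1 | 0
  20 | 1110000110000 | 1 | 1
  21 | 1100001100001 | 1 | 0
  22 | 1000011000010 | 1 | 1
  23 | 0000110000101 | 0 | 0
  24 | 0001100001010 | 0 | 1
  25 | 0011000010101 | 0 | 0
  26 | 0110000101010 | 0 | 1
  27 | 1100001010101 | 1 | 1
  28 | 1000010101011 | 1 | 1
  29 | 0000101010111 | 0 | 0
  30 | 0001010101110 | 0 | 0
  31 | 0010101011100 | 0 | 0
  32 | 0101010111000 | 0 | 1
  33 | 1010101110001 | 1 | 0
  34 | 0101011100010 | 0 | 0
  35 | 1010111000100 | 1 | 0
  36 | 0101110001000 | 0 | 1
  37 | 1011100010001 | 1 | 0
  38 | 0111000100010 | 0 | 0
  39 | 1110001000100 | 1 | 0
  40 | 1100010001000 | 1 | 0
  41 | 1000100010000 | 1 | 1
  42 | 0001000100001 | 0 | 1
  43 | 0010001000011 | 0 | 1
  44 | 0100010000111 | 0 | 0
  45 | 1000100001110 | 1 | 1
  46 | 0001000011101 | 0 | 1
  47 | 0010000111011 | 0 | 0
  48 | 0100001110110 | 0 | 1
  49 | 1000011101101 | 1 | 0
  50 | 0000111011010 | 0 | 1
  51 | 0001110110101 | 0 | 0
  52 | 0011101101010 | 0 | 1
  53 | 0111011010101 | 0 | 0
  54 | 1110110101010 | 1 | 0
  55 | 1101101010100 | 1 | 0
  56 | 1011010101000 | 1 | 0
  57 | 0110101010000 | 0 | 0
  58 | 1101010100000 | 1 | 1
  59 | 1010101000001 | 1 | 0
  60 | 0101010000010 | 0 | 0
  61 | 1010100000100 | 1 | 0
  62 | 0101000001000 | 0 | 1
  63 | 1010000010001 | 1 | 0
  64 | 0100000100010 | 0 | 0
  65 | 1000001000100 | 1 | 0
  66 | 0000010001000 | 0 | 1
  67 | 0000100010001 | 0 | 1
  68 | 0001000100011 | 0 | 1
  69 | 0010001000111 | 0 | 0
  70 | 0100010001110 | 0 | 0
  71 | 1000100011100 | 1 | 1
  72 | 0001000111001 | 0 | 0
  73 | 0010001110010 | 0 | 0
  74 | 0100011100100 | 0 | 1
  75 | 1000111001001 | 1 | 1
  76 | 0001110010011 | 0 | 1
  77 | 0011100100111 | 0 | 0
  78 | 0111001001110 | 0 | 0
  79 | 1110010011100 | 1 | 1
  80 | 1100100111001 | 1 | 1
  81 | 1001001110011 | 1 | 0
  82 | 0010011100110 | 0 | 1
  83 | 0100111001101 | 0 | 1
  84 | 1001110011011 | 1 | 1
  85 | 0011100110111 | 0 | 0
  86 | 0111001101110 | 0 | 0
  87 | 1110011011100 | 1 | 1
  88 | 1100110111001 | 1 | 1
  89 | 1001101110011 | 1 | 0
  90 | 0011011100110 | 0 | 1
  91 | 0110111001101 | 0 | 1
  92 | 1101110011011 | 1 | 1
  93 | 1011100110111 | 1 | 1
  94 | 0111001101111 | 0 | 1
  95 | 1110011011111 | 1 | 0
  96 | 1100110111110 | 1 | 1
  97 | 1001101111101 | 1 | 0
  98 | 0011011111010 | 0 | 1
  99 | 0110111110101 | 0 | 0
 100 | 1101111101010 | 1 | 0
 101 | 1011111010100 | 1 | 0
 102 | 0111110101000 | 0 | 1
 103 | 1111101010001 | 1 | 0
 104 | 1111010100010 | 1 | 1
 105 | 1110101000101 | 1 | 1
 106 | 1101010001011 | 1 | 1
 107 | 1010100010111 | 1 | 1
 108 | 0101000101111 | 0 | 1
 109 | 1010001011111 | 1 | 0
 110 | 0100010111110 | 0 | 0
 111 | 1000101111100 | 1 | 1
 112 | 0001011111001 | 0 | 0
 113 | 0010111110010 | 0 | 0
 114 | 0101111100100 | 0 | 1
 115 | 1011111001001 | 1 | 1
 116 | 0111110010011 | 0 | 1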